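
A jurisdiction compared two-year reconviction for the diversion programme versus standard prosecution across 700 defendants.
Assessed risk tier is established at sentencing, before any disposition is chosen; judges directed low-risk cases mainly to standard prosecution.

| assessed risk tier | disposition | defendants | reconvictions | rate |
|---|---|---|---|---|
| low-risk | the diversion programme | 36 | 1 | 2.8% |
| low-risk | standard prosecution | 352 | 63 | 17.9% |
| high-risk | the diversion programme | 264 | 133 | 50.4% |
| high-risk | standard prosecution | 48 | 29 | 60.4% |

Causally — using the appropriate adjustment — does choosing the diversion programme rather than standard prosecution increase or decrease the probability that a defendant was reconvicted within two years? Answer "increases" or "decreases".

decreases

Within every assessed risk tier level the diversion programme has the lower rate, yet pooled standard prosecution does — Simpson's reversal.
Here assessed risk tier is a common cause — it drives both which disposition a case falls under and the outcome. The crude comparison mixes populations; the stratum-specific rates are the causally relevant ones.
Within each level — low-risk: 2.8% vs 17.9%; high-risk: 50.4% vs 60.4% — the diversion programme is lower every time.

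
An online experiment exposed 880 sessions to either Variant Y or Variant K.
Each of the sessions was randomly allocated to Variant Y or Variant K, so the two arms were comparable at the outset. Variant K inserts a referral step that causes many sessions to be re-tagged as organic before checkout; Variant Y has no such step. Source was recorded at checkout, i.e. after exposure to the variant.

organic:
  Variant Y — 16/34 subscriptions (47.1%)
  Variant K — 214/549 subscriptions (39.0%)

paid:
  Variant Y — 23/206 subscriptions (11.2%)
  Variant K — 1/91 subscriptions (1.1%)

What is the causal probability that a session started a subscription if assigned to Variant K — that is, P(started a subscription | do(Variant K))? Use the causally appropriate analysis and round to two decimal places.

Within every traffic source level Variant Y has the higher rate, yet pooled Variant K does — Simpson's reversal.
Traffic source lies on the pathway variant → traffic source → outcome, so adjusting for it blocks the indirect effect. For the total causal effect of variant, use the unadjusted pooled rates.
So P(outcome | do(Variant K)) is just the pooled rate for Variant K: 215/640 = 0.336.

0.34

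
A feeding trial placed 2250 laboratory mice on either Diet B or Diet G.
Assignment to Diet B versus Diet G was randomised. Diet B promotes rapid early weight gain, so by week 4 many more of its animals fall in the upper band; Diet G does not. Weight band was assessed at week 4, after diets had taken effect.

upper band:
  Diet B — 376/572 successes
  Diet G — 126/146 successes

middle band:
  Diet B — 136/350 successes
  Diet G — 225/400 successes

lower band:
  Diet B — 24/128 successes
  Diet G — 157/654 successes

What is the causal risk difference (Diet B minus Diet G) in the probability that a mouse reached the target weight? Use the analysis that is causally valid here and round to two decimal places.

+0.09

The week-4 weight band-specific comparison favours Diet G throughout, but the pooled figures favour Diet B. The question is whether to condition on week-4 weight band.
Because the diet influences week-4 weight band, week-4 weight band is a post-treatment mediator, not a confounder. Stratifying on it would bias the estimate; the causal effect is the crude pooled difference.
The causal difference is the pooled difference: 0.510 − 0.423 = +0.087.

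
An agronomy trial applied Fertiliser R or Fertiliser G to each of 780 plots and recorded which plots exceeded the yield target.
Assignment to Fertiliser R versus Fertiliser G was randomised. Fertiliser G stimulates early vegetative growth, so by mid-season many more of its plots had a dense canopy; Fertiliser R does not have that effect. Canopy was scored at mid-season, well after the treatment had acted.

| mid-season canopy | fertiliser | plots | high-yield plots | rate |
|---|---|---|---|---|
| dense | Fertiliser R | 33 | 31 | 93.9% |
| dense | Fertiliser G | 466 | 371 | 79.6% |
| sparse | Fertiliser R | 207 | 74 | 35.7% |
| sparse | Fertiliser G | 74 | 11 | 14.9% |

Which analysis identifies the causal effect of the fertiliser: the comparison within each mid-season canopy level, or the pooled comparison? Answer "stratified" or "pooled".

pooled

Stratifying would compare fertilisers among plots the fertilisers themselves sorted into mid-season canopy groups — a form of selection on an intermediate. The unconditioned pooled rates give the total causal effect.
Pooled: Fertiliser R 43.8% vs Fertiliser G 70.7%; Fertiliser G is higher overall.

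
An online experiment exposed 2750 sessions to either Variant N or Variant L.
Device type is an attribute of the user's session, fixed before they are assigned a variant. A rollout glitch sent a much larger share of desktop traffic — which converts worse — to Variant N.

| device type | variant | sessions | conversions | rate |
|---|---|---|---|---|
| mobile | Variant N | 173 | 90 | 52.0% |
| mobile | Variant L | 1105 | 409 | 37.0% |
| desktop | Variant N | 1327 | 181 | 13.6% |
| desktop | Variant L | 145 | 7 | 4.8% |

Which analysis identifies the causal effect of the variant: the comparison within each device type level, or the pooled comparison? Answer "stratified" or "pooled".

stratified

Device type satisfies the back-door criterion: it is not a descendant of the variant, and it blocks the spurious path from variant to outcome. Adjusting for it (i.e., using the within-device type rates) gives the causal effect.
Within each level — mobile: 52.0% vs 37.0%; desktop: 13.6% vs 4.8% — Variant N is higher every time.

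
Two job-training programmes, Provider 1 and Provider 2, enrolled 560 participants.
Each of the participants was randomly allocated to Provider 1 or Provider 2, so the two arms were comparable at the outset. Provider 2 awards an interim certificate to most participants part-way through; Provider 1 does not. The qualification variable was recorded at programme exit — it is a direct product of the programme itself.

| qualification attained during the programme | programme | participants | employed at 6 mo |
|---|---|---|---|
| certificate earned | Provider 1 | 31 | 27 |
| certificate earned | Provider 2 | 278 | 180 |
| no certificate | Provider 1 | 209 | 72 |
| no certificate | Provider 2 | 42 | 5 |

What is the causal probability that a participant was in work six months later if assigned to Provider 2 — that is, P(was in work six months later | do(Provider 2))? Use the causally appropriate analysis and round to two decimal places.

Because the programme influences qualification attained during the programme, qualification attained during the programme is a post-treatment mediator, not a confounder. Stratifying on it would bias the estimate; the causal effect is the crude pooled difference.
So P(outcome | do(Provider 2)) is just the pooled rate for Provider 2: 185/320 = 0.578.

0.58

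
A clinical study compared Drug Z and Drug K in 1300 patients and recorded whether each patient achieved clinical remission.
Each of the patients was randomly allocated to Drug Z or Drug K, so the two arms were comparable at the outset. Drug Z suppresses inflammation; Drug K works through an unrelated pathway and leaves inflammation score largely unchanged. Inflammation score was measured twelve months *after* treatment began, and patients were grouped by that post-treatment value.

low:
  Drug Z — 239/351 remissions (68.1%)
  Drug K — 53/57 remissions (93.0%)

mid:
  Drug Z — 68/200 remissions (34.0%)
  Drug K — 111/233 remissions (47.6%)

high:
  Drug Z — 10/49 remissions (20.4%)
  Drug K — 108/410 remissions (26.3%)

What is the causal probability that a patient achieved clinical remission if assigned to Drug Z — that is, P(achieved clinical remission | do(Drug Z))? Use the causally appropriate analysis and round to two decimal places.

The stratified and pooled comparisons disagree (Drug K wins within each inflammation score; Drug Z wins overall), so the answer turns on the causal role of inflammation score.
Inflammation score is recorded after the drug and is itself shifted by it — it sits on the causal path from drug to outcome. Conditioning on a mediator would strip out part of the effect we want; the pooled comparison gives the total causal effect.
So P(outcome | do(Drug Z)) is just the pooled rate for Drug Z: 317/600 = 0.528.

0.53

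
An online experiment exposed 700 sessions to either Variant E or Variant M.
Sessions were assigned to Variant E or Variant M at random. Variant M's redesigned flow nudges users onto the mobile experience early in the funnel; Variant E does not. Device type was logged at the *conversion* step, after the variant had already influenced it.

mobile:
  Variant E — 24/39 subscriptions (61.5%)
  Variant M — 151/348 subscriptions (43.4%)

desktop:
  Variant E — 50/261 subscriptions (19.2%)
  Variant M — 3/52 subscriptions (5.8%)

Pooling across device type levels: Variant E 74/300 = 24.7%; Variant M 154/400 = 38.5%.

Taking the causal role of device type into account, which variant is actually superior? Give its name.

Variant M

Device type lies on the pathway variant → device type → outcome, so adjusting for it blocks the indirect effect. For the total causal effect of variant, use the unadjusted pooled rates.
Pooled: Variant E 24.7% vs Variant M 38.5%; Variant M is higher overall.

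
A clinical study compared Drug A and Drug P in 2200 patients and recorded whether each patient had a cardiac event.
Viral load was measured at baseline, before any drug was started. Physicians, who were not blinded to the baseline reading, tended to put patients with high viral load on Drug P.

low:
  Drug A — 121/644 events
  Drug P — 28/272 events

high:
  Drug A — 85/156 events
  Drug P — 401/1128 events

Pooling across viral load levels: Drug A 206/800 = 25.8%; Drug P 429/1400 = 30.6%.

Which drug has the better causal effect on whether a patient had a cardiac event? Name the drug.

The viral load-specific comparison favours Drug P throughout, but the pooled figures favour Drug A. The question is whether to condition on viral load.
Viral load satisfies the back-door criterion: it is not a descendant of the drug, and it blocks the spurious path from drug to outcome. Adjusting for it (i.e., using the within-viral load rates) gives the causal effect.
Within each level — low: 18.8% vs 10.3%; high: 54.5% vs 35.5% — Drug P is lower every time.

Drug P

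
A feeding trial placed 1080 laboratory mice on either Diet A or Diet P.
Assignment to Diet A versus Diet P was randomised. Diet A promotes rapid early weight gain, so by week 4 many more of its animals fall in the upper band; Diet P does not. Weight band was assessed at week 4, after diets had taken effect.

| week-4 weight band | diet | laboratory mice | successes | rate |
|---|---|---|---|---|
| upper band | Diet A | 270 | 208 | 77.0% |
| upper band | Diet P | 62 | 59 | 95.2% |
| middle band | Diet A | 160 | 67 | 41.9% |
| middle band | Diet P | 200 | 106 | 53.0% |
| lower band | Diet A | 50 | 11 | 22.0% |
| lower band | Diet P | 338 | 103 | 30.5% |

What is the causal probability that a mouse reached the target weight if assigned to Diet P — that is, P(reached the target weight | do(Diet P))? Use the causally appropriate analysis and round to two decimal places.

0.45

Week-4 weight band lies on the pathway diet → week-4 weight band → outcome, so adjusting for it blocks the indirect effect. For the total causal effect of diet, use the unadjusted pooled rates.
So P(outcome | do(Diet P)) is just the pooled rate for Diet P: 268/600 = 0.447.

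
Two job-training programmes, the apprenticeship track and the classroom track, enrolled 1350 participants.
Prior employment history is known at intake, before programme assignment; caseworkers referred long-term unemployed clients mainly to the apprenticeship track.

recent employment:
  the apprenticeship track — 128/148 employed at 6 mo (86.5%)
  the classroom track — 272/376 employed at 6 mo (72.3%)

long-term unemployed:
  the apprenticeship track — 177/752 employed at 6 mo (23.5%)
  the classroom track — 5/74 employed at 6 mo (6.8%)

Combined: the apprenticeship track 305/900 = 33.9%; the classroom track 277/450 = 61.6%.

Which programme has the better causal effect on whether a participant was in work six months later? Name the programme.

the apprenticeship track

Prior employment history is set before the programme has any effect — it is not caused by the programme — and it independently drives the outcome. That makes it a confounder, so the causal comparison is within prior employment history levels.
Within each level — recent employment: 86.5% vs 72.3%; long-term unemployed: 23.5% vs 6.8% — the apprenticeship track is higher every time.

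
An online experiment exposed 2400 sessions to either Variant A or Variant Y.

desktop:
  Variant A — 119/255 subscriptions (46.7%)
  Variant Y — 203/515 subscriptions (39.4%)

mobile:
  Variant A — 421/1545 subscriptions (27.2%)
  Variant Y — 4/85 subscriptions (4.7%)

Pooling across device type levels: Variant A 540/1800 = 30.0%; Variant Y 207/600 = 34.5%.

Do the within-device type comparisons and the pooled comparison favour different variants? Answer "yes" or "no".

Within each device type level (desktop 46.7% vs 39.4%; mobile 27.2% vs 4.7%), Variant A has the higher rate every time. Pooled: 30.0% vs 34.5% — Variant Y has the higher rate overall. The two comparisons disagree.

yes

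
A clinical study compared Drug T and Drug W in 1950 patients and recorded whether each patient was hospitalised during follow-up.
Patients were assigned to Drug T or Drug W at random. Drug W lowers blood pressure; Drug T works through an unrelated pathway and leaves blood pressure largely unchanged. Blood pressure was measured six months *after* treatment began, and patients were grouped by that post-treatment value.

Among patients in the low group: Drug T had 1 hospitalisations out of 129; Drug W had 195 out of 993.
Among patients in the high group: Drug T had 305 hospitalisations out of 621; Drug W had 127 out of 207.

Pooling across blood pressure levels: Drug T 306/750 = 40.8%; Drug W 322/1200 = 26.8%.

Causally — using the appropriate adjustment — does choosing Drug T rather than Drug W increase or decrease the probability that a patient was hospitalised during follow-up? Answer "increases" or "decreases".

The distribution of blood pressure is itself part of what the drug does — it is an intermediate outcome. Holding it fixed would remove that part of the effect; the total effect is the pooled difference.
Pooled: Drug T 40.8% vs Drug W 26.8%; Drug W is lower overall.

increases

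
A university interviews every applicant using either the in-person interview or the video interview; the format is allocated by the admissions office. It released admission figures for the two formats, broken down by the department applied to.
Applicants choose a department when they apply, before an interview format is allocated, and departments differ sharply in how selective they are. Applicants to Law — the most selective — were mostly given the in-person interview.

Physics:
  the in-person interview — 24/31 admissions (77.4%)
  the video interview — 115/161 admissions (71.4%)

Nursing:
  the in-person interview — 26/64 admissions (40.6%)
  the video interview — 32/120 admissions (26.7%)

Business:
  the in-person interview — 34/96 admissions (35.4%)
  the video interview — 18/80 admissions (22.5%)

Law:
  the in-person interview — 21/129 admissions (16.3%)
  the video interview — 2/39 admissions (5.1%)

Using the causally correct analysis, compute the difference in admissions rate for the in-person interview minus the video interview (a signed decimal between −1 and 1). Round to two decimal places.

+0.11

the in-person interview is higher inside every department stratum but the video interview is higher in aggregate. Whether to stratify depends on how department relates to the interview format.
Here department is a common cause — it drives both which interview format a case falls under and the outcome. The crude comparison mixes populations; the stratum-specific rates are the causally relevant ones.
Adjusting over the population distribution of department: 0.267·(0.774−0.714) + 0.256·(0.406−0.267) + 0.244·(0.354−0.225) + 0.233·(0.163−0.051) = +0.109.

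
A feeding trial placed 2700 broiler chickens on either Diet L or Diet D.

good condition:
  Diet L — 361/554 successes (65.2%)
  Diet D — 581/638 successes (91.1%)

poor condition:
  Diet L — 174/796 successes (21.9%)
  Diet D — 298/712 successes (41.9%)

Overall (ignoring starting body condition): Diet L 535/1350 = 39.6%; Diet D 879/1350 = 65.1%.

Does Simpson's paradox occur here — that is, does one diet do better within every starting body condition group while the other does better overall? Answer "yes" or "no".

no

Within each starting body condition level (good condition 65.2% vs 91.1%; poor condition 21.9% vs 41.9%), Diet D has the higher rate every time. Pooled: 39.6% vs 65.1% — Diet D has the higher rate overall. They agree.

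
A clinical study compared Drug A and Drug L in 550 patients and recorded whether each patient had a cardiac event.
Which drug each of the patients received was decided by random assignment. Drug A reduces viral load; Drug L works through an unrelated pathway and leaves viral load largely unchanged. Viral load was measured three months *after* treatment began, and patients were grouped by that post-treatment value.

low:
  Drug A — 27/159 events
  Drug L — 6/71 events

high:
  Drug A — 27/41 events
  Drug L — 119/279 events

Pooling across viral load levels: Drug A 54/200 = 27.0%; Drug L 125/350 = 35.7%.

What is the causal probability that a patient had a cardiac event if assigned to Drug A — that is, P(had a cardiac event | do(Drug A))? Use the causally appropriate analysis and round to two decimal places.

0.27

The stratified and pooled comparisons disagree (Drug L wins within each viral load; Drug A wins overall), so the answer turns on the causal role of viral load.
Viral load lies on the pathway drug → viral load → outcome, so adjusting for it blocks the indirect effect. For the total causal effect of drug, use the unadjusted pooled rates.
So P(outcome | do(Drug A)) is just the pooled rate for Drug A: 54/200 = 0.270.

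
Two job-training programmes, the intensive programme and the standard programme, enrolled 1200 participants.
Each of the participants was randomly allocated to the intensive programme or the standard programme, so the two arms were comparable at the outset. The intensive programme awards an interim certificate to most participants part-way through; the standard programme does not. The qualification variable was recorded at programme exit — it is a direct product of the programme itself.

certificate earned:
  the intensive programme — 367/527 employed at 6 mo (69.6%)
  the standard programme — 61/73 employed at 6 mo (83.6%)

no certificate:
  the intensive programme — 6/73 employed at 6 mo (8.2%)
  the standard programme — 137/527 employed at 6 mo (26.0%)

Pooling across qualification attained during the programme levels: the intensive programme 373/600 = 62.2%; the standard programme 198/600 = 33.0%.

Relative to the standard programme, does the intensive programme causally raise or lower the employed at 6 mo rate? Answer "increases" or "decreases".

Qualification attained during the programme is recorded after the programme and is itself shifted by it — it sits on the causal path from programme to outcome. Conditioning on a mediator would strip out part of the effect we want; the pooled comparison gives the total causal effect.
Pooled: the intensive programme 62.2% vs the standard programme 33.0%; the intensive programme is higher overall.

increases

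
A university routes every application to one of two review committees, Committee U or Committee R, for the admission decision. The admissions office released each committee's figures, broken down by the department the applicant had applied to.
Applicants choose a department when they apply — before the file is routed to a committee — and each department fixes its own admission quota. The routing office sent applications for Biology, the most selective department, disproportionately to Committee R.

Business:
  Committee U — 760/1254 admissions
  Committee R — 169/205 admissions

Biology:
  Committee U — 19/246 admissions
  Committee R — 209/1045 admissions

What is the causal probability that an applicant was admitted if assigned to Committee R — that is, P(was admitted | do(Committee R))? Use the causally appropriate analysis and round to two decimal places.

Nothing the review committee does changes department; the imbalance is an allocation artefact. With department also predicting the outcome, the pooled figure is confounded, and the within-stratum comparison is the causal one.
Standardising Committee R to the population department mix: 0.531·169/205 + 0.469·209/1045 = 0.531.

0.53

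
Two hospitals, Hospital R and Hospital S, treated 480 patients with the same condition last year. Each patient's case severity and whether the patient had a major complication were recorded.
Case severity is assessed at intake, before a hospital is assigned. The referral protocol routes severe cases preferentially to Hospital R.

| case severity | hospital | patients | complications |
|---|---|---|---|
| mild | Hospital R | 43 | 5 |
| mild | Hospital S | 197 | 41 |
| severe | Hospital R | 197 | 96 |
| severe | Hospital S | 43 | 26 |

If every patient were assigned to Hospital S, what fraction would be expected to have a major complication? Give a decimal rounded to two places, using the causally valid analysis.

Case severity satisfies the back-door criterion: it is not a descendant of the hospital, and it blocks the spurious path from hospital to outcome. Adjusting for it (i.e., using the within-case severity rates) gives the causal effect.
Standardising Hospital S to the population case severity mix: 0.500·41/197 + 0.500·26/43 = 0.406.

0.41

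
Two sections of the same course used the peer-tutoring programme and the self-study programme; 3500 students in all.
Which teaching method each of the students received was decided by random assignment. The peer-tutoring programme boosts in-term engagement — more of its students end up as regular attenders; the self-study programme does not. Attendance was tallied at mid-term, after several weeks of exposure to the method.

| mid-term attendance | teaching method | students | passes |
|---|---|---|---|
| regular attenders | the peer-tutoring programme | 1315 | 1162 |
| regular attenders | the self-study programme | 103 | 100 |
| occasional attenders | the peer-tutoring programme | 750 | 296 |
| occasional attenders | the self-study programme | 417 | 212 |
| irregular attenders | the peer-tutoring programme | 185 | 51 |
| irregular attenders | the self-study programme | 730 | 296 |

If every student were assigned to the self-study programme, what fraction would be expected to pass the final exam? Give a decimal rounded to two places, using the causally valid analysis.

The stratified and pooled comparisons disagree (the self-study programme wins within each mid-term attendance; the peer-tutoring programme wins overall), so the answer turns on the causal role of mid-term attendance.
Because the teaching method influences mid-term attendance, mid-term attendance is a post-treatment mediator, not a confounder. Stratifying on it would bias the estimate; the causal effect is the crude pooled difference.
So P(outcome | do(the self-study programme)) is just the pooled rate for the self-study programme: 608/1250 = 0.486.

0.49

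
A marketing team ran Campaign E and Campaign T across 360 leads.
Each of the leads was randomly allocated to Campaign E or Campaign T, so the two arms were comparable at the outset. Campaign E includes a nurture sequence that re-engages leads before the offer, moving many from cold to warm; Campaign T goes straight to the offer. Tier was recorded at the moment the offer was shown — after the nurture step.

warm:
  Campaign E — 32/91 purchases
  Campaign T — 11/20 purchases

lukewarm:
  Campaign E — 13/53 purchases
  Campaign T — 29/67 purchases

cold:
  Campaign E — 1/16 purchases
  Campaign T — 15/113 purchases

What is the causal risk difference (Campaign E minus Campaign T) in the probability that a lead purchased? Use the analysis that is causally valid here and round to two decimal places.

Within every engagement tier level Campaign T has the higher rate, yet pooled Campaign E does — Simpson's reversal.
Engagement tier here is a post-treatment variable shaped by the campaign; conditioning on it would introduce bias rather than remove it. The overall comparison is the causal one.
The causal difference is the pooled difference: 0.287 − 0.275 = +0.013.

+0.01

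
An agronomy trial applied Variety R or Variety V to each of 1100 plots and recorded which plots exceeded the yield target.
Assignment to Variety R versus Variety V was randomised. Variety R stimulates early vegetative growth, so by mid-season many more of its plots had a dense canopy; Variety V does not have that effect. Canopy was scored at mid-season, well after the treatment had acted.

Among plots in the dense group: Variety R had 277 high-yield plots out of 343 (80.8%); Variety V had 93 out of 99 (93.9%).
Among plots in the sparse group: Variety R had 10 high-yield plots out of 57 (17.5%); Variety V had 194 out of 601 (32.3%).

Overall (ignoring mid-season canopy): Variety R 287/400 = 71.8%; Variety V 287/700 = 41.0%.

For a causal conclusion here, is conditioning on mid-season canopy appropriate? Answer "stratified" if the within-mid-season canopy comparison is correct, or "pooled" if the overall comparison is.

pooled

Mid-season canopy is recorded after the variety and is itself shifted by it — it sits on the causal path from variety to outcome. Conditioning on a mediator would strip out part of the effect we want; the pooled comparison gives the total causal effect.
Pooled: Variety R 71.8% vs Variety V 41.0%; Variety R is higher overall.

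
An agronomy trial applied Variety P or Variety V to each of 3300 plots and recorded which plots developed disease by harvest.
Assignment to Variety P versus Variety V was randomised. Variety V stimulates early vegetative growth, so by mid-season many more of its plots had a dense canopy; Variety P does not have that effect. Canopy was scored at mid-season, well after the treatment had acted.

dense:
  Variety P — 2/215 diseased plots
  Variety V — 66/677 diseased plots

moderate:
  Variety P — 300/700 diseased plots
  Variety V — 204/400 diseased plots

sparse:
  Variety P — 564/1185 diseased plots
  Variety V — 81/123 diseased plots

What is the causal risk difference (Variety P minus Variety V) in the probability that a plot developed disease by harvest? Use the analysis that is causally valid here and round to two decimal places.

Mid-season canopy is recorded after the variety and is itself shifted by it — it sits on the causal path from variety to outcome. Conditioning on a mediator would strip out part of the effect we want; the pooled comparison gives the total causal effect.
The causal difference is the pooled difference: 0.412 − 0.292 = +0.120.

+0.12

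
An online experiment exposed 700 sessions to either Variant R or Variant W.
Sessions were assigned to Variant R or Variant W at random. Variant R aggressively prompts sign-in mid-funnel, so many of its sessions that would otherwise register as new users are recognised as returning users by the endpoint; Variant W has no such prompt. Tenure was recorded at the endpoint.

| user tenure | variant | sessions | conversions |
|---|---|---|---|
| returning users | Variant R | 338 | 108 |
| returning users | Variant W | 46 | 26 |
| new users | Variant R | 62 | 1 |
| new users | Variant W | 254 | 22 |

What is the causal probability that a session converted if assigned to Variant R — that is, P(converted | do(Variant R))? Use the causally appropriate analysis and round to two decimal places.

0.27

Variant W is higher inside every user tenure stratum but Variant R is higher in aggregate. Whether to stratify depends on how user tenure relates to the variant.
The distribution of user tenure is itself part of what the variant does — it is an intermediate outcome. Holding it fixed would remove that part of the effect; the total effect is the pooled difference.
So P(outcome | do(Variant R)) is just the pooled rate for Variant R: 109/400 = 0.273.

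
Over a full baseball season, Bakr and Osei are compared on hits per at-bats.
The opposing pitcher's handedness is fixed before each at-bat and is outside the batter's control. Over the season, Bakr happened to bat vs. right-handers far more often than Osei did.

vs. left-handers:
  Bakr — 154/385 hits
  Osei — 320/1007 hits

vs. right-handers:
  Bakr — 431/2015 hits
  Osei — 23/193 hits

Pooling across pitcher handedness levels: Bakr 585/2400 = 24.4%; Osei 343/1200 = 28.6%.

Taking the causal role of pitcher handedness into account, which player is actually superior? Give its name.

Bakr

Pitcher handedness is set before the player has any effect — it is not caused by the player — and it independently drives the outcome. That makes it a confounder, so the causal comparison is within pitcher handedness levels.
Within each level — vs. left-handers: 40.0% vs 31.8%; vs. right-handers: 21.4% vs 11.9% — Bakr is higher every time.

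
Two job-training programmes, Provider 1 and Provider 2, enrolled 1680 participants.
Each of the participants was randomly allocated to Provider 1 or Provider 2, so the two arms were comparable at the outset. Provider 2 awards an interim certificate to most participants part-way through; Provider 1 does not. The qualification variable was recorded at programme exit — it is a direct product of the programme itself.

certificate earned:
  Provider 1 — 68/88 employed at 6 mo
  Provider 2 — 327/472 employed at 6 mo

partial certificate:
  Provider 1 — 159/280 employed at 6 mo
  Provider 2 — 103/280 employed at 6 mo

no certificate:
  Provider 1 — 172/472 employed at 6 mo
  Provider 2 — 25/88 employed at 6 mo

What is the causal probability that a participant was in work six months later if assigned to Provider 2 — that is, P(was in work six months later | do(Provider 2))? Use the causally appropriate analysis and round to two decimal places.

0.54

Provider 1 is higher inside every qualification attained during the programme stratum but Provider 2 is higher in aggregate. Whether to stratify depends on how qualification attained during the programme relates to the programme.
Qualification attained during the programme is downstream of the programme. One should not condition on a consequence of treatment, so the overall rates are the right comparison.
So P(outcome | do(Provider 2)) is just the pooled rate for Provider 2: 455/840 = 0.542.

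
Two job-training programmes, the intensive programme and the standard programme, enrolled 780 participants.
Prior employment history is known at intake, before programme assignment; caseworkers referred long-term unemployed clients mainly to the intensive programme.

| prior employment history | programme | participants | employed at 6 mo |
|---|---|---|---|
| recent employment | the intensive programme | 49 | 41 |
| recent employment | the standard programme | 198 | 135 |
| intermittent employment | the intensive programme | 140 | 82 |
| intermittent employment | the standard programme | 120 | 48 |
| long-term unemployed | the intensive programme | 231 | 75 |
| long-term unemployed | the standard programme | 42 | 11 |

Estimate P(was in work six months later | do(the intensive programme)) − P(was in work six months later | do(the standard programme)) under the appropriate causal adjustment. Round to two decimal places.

The prior employment history-specific comparison favours the intensive programme throughout, but the pooled figures favour the standard programme. The question is whether to condition on prior employment history.
Since prior employment history is a pre-existing factor (not a product of the programme) and it affects the outcome on its own, it is a confounder. The stratified rates, not the pooled rate, identify the causal effect.
Adjusting over the population distribution of prior employment history: 0.317·(0.837−0.682) + 0.333·(0.586−0.400) + 0.350·(0.325−0.262) = +0.133.

+0.13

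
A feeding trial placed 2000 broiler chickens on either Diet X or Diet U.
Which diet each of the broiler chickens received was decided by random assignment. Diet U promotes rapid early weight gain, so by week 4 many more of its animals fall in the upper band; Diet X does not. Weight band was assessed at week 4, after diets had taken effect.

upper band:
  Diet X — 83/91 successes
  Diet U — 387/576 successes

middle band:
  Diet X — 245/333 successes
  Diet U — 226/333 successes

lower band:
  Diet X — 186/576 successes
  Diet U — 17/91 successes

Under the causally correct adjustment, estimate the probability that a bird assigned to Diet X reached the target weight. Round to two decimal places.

Diet X is higher inside every week-4 weight band stratum but Diet U is higher in aggregate. Whether to stratify depends on how week-4 weight band relates to the diet.
Because the diet influences week-4 weight band, week-4 weight band is a post-treatment mediator, not a confounder. Stratifying on it would bias the estimate; the causal effect is the crude pooled difference.
So P(outcome | do(Diet X)) is just the pooled rate for Diet X: 514/1000 = 0.514.

0.51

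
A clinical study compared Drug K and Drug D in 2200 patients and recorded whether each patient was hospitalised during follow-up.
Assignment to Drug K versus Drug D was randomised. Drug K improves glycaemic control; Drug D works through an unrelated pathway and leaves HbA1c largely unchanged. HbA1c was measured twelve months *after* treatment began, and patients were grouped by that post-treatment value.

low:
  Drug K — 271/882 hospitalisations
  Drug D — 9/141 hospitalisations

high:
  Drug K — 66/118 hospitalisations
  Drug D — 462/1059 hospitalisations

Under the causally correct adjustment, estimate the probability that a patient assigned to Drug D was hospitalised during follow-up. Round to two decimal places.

Within every HbA1c level Drug D has the lower rate, yet pooled Drug K does — Simpson's reversal.
Stratifying would compare drugs among patients the drugs themselves sorted into HbA1c groups — a form of selection on an intermediate. The unconditioned pooled rates give the total causal effect.
So P(outcome | do(Drug D)) is just the pooled rate for Drug D: 471/1200 = 0.393.

0.39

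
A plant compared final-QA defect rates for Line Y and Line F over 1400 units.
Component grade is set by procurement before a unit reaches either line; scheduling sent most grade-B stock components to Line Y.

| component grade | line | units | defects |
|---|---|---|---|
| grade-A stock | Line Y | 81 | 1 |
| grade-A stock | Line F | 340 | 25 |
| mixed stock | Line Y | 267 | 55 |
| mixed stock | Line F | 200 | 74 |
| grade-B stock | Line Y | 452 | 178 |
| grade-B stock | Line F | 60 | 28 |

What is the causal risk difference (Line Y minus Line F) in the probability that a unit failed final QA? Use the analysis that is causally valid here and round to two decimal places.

-0.10

Line Y is lower inside every component grade stratum but Line F is lower in aggregate. Whether to stratify depends on how component grade relates to the line.
Nothing the line does changes component grade; the imbalance is an allocation artefact. With component grade also predicting the outcome, the pooled figure is confounded, and the within-stratum comparison is the causal one.
Adjusting over the population distribution of component grade: 0.301·(0.012−0.074) + 0.334·(0.206−0.370) + 0.366·(0.394−0.467) = -0.100.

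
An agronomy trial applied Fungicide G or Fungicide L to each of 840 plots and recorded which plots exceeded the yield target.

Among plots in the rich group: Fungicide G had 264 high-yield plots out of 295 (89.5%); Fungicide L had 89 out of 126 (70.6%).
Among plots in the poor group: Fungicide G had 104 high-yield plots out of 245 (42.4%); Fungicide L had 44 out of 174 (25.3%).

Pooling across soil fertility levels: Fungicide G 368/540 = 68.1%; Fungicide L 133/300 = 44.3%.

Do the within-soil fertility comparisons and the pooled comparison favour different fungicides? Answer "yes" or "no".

no

Within each soil fertility level (rich 89.5% vs 70.6%; poor 42.4% vs 25.3%), Fungicide G has the higher rate every time. Pooled: 68.1% vs 44.3% — Fungicide G has the higher rate overall. They agree.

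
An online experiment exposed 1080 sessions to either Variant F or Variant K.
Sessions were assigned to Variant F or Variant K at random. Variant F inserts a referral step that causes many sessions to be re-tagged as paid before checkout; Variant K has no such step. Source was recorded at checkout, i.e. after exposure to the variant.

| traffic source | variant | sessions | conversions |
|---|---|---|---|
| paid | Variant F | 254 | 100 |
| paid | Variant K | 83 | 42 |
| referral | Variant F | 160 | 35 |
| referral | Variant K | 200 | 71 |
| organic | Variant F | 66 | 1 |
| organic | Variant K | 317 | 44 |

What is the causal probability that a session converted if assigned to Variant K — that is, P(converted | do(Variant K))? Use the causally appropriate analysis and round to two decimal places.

Traffic source here is a post-treatment variable shaped by the variant; conditioning on it would introduce bias rather than remove it. The overall comparison is the causal one.
So P(outcome | do(Variant K)) is just the pooled rate for Variant K: 157/600 = 0.262.

0.26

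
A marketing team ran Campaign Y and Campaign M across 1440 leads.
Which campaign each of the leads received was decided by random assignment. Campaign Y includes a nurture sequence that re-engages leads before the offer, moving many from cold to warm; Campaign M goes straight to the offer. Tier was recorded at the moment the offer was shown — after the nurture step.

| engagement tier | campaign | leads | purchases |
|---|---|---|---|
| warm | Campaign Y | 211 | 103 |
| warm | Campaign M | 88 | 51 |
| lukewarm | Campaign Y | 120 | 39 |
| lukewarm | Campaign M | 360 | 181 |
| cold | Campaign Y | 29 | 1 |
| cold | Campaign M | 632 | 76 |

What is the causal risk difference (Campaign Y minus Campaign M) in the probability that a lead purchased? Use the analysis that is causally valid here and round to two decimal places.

+0.11

The stratified and pooled comparisons disagree (Campaign M wins within each engagement tier; Campaign Y wins overall), so the answer turns on the causal role of engagement tier.
Stratifying would compare campaigns among leads the campaigns themselves sorted into engagement tier groups — a form of selection on an intermediate. The unconditioned pooled rates give the total causal effect.
The causal difference is the pooled difference: 0.397 − 0.285 = +0.112.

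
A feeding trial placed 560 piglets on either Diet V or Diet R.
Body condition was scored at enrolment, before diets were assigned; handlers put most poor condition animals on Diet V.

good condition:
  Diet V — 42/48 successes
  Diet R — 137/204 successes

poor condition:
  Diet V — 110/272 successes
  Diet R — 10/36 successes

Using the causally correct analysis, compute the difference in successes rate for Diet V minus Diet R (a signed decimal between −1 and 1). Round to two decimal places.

+0.16

Since starting body condition is a pre-existing factor (not a product of the diet) and it affects the outcome on its own, it is a confounder. The stratified rates, not the pooled rate, identify the causal effect.
Adjusting over the population distribution of starting body condition: 0.450·(0.875−0.672) + 0.550·(0.404−0.278) = +0.161.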